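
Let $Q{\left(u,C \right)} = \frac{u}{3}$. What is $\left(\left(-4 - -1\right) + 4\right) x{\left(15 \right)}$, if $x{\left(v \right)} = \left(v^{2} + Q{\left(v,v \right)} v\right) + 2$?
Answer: $302$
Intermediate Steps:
$Q{\left(u,C \right)} = \frac{u}{3}$ ($Q{\left(u,C \right)} = u \frac{1}{3} = \frac{u}{3}$)
$x{\left(v \right)} = 2 + \frac{4 v^{2}}{3}$ ($x{\left(v \right)} = \left(v^{2} + \frac{v}{3} v\right) + 2 = \left(v^{2} + \frac{v^{2}}{3}\right) + 2 = \frac{4 v^{2}}{3} + 2 = 2 + \frac{4 v^{2}}{3}$)
$\left(\left(-4 - -1\right) + 4\right) x{\left(15 \right)} = \left(\left(-4 - -1\right) + 4\right) \left(2 + \frac{4 \cdot 15^{2}}{3}\right) = \left(\left(-4 + 1\right) + 4\right) \left(2 + \frac{4}{3} \cdot 225\right) = \left(-3 + 4\right) \left(2 + 300\right) = 1 \cdot 302 = 302$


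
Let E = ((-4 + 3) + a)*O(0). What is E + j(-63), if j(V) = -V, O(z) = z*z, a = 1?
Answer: 63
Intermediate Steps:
O(z) = z²
E = 0 (E = ((-4 + 3) + 1)*0² = (-1 + 1)*0 = 0*0 = 0)
E + j(-63) = 0 - 1*(-63) = 0 + 63 = 63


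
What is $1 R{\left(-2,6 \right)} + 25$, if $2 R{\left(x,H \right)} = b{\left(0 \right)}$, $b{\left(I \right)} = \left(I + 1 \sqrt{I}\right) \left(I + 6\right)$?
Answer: $25$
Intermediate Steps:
$b{\left(I \right)} = \left(6 + I\right) \left(I + \sqrt{I}\right)$ ($b{\left(I \right)} = \left(I + \sqrt{I}\right) \left(6 + I\right) = \left(6 + I\right) \left(I + \sqrt{I}\right)$)
$R{\left(x,H \right)} = 0$ ($R{\left(x,H \right)} = \frac{0^{2} + 0^{\frac{3}{2}} + 6 \cdot 0 + 6 \sqrt{0}}{2} = \frac{0 + 0 + 0 + 6 \cdot 0}{2} = \frac{0 + 0 + 0 + 0}{2} = \frac{1}{2} \cdot 0 = 0$)
$1 R{\left(-2,6 \right)} + 25 = 1 \cdot 0 + 25 = 0 + 25 = 25$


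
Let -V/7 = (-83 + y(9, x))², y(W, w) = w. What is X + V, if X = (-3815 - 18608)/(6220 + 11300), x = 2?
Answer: -804663463/17520 ≈ -45928.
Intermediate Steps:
X = -22423/17520 ≈ -1.2799
V = -45927 (V = -7*(-83 + 2)² = -7*(-81)² = -7*6561 = -45927)
X + V = -22423/17520 - 45927 = -804663463/17520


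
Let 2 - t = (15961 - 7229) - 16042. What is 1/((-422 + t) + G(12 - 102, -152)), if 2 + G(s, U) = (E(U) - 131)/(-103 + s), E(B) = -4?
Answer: 193/1329519 ≈ 0.00014517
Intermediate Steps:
t = 7312 (t = 2 - ((15961 - 7229) - 16042) = 2 - (8732 - 16042) = 2 - 1*(-7310) = 2 + 7310 = 7312)
G(s, U) = -2 - 135/(-103 + s) (G(s, U) = -2 + (-4 - 131)/(-103 + s) = -2 - 135/(-103 + s))
1/((-422 + t) + G(12 - 102, -152)) = 1/((-422 + 7312) + (71 - 2*(12 - 102))/(-103 + (12 - 102))) = 1/(6890 + (71 - 2*(-90))/(-103 - 90)) = 1/(6890 + (71 + 180)/(-193)) = 1/(6890 - 1/193*251) = 1/(6890 - 251/193) = 1/(1329519/193) = 193/1329519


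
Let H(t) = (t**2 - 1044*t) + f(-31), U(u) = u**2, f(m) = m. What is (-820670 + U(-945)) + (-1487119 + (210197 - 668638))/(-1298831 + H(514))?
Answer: 56846027335/785641 ≈ 72356.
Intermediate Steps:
H(t) = -31 + t**2 - 1044*t (H(t) = (t**2 - 1044*t) - 31 = -31 + t**2 - 1044*t)
(-820670 + U(-945)) + (-1487119 + (210197 - 668638))/(-1298831 + H(514)) = (-820670 + (-945)**2) + (-1487119 + (210197 - 668638))/(-1298831 + (-31 + 514**2 - 1044*514)) = (-820670 + 893025) + (-1487119 - 458441)/(-1298831 + (-31 + 264196 - 536616)) = 72355 - 1945560/(-1298831 - 272451) = 72355 - 1945560/(-1571282) = 72355 - 1945560*(-1/1571282) = 72355 + 972780/785641 = 56846027335/785641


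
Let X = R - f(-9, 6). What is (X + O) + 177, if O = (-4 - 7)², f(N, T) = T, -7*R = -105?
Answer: 307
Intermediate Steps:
R = 15 (R = -⅐*(-105) = 15)
O = 121 (O = (-11)² = 121)
X = 9 (X = 15 - 1*6 = 15 - 6 = 9)
(X + O) + 177 = (9 + 121) + 177 = 130 + 177 = 307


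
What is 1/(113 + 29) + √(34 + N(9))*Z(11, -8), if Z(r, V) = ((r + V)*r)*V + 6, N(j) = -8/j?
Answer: 1/142 - 86*√298 ≈ -1484.6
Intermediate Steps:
Z(r, V) = 6 + V*r*(V + r) (Z(r, V) = ((V + r)*r)*V + 6 = (r*(V + r))*V + 6 = V*r*(V + r) + 6 = 6 + V*r*(V + r))
1/(113 + 29) + √(34 + N(9))*Z(11, -8) = 1/(113 + 29) + √(34 - 8/9)*(6 - 8*11² + 11*(-8)²) = 1/142 + √(34 - 8*⅑)*(6 - 8*121 + 11*64) = 1/142 + √(34 - 8/9)*(6 - 968 + 704) = 1/142 + √(298/9)*(-258) = 1/142 + (√298/3)*(-258) = 1/142 - 86*√298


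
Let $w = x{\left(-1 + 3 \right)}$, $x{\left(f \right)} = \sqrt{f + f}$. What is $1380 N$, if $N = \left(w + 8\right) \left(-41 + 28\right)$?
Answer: $-179400$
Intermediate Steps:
$x{\left(f \right)} = \sqrt{2} \sqrt{f}$ ($x{\left(f \right)} = \sqrt{2 f} = \sqrt{2} \sqrt{f}$)
$w = 2$ ($w = \sqrt{2} \sqrt{-1 + 3} = \sqrt{2} \sqrt{2} = 2$)
$N = -130$ ($N = \left(2 + 8\right) \left(-41 + 28\right) = 10 \left(-13\right) = -130$)
$1380 N = 1380 \left(-130\right) = -179400$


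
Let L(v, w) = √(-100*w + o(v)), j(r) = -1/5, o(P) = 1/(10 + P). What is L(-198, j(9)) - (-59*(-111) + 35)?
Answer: -6584 + √176673/94 ≈ -6579.5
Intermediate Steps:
j(r) = -⅕ (j(r) = -1*⅕ = -⅕)
L(v, w) = √(1/(10 + v) - 100*w) (L(v, w) = √(-100*w + 1/(10 + v)) = √(1/(10 + v) - 100*w))
L(-198, j(9)) - (-59*(-111) + 35) = √((1 - 100*(-⅕)*(10 - 198))/(10 - 198)) - (-59*(-111) + 35) = √((1 - 100*(-⅕)*(-188))/(-188)) - (6549 + 35) = √(-(1 - 3760)/188) - 1*6584 = √(-1/188*(-3759)) - 6584 = √(3759/188) - 6584 = √176673/94 - 6584 = -6584 + √176673/94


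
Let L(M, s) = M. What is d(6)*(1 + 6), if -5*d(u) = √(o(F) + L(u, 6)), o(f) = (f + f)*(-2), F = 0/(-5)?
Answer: -7*√6/5 ≈ -3.4293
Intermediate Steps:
F = 0 (F = 0*(-⅕) = 0)
o(f) = -4*f (o(f) = (2*f)*(-2) = -4*f)
d(u) = -√u/5 (d(u) = -√(-4*0 + u)/5 = -√(0 + u)/5 = -√u/5)
d(6)*(1 + 6) = (-√6/5)*(1 + 6) = -√6/5*7 = -7*√6/5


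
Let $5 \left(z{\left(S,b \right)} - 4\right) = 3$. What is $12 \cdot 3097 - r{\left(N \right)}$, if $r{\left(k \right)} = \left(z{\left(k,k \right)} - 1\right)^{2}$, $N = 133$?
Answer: $\frac{928776}{25} \approx 37151.0$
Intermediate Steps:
$z{\left(S,b \right)} = \frac{23}{5}$ ($z{\left(S,b \right)} = 4 + \frac{1}{5} \cdot 3 = 4 + \frac{3}{5} = \frac{23}{5}$)
$r{\left(k \right)} = \frac{324}{25}$ ($r{\left(k \right)} = \left(\frac{23}{5} - 1\right)^{2} = \left(\frac{18}{5}\right)^{2} = \frac{324}{25}$)
$12 \cdot 3097 - r{\left(N \right)} = 12 \cdot 3097 - \frac{324}{25} = 37164 - \frac{324}{25} = \frac{928776}{25}$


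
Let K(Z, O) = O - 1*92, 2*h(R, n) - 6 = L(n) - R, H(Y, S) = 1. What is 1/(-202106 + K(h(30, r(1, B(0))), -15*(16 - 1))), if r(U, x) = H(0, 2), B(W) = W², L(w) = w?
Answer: -1/202423 ≈ -4.9401e-6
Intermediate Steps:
r(U, x) = 1
h(R, n) = 3 + n/2 - R/2 (h(R, n) = 3 + (n - R)/2 = 3 + (n/2 - R/2) = 3 + n/2 - R/2)
K(Z, O) = -92 + O (K(Z, O) = O - 92 = -92 + O)
1/(-202106 + K(h(30, r(1, B(0))), -15*(16 - 1))) = 1/(-202106 + (-92 - 15*(16 - 1))) = 1/(-202106 + (-92 - 15*15)) = 1/(-202106 + (-92 - 225)) = 1/(-202106 - 317) = 1/(-202423) = -1/202423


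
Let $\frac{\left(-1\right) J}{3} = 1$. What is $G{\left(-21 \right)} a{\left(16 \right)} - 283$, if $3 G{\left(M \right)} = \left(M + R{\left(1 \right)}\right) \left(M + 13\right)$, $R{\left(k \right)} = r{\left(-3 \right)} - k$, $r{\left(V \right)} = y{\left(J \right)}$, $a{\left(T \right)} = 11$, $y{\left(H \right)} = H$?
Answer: $\frac{1351}{3} \approx 450.33$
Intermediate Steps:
$J = -3$ ($J = \left(-3\right) 1 = -3$)
$r{\left(V \right)} = -3$
$R{\left(k \right)} = -3 - k$
$G{\left(M \right)} = \frac{\left(-4 + M\right) \left(13 + M\right)}{3}$ ($G{\left(M \right)} = \frac{\left(M - 4\right) \left(M + 13\right)}{3} = \frac{\left(M - 4\right) \left(13 + M\right)}{3} = \frac{\left(-4 + M\right) \left(13 + M\right)}{3}$)
$G{\left(-21 \right)} a{\left(16 \right)} - 283 = \left(- \frac{52}{3} + 3 \left(-21\right) + \frac{\left(-21\right)^{2}}{3}\right) 11 - 283 = \left(- \frac{52}{3} - 63 + \frac{1}{3} \cdot 441\right) 11 - 283 = \left(- \frac{52}{3} - 63 + 147\right) 11 - 283 = \frac{200}{3} \cdot 11 - 283 = \frac{2200}{3} - 283 = \frac{1351}{3}$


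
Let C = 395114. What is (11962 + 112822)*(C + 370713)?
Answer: 95562956368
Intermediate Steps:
(11962 + 112822)*(C + 370713) = (11962 + 112822)*(395114 + 370713) = 124784*765827 = 95562956368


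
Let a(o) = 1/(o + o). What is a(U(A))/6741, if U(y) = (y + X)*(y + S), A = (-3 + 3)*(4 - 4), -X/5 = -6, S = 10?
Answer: 1/4044600 ≈ 2.4724e-7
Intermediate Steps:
X = 30 (X = -5*(-6) = 30)
A = 0 (A = 0*0 = 0)
U(y) = (10 + y)*(30 + y) (U(y) = (y + 30)*(y + 10) = (30 + y)*(10 + y) = (10 + y)*(30 + y))
a(o) = 1/(2*o)
a(U(A))/6741 = (1/(2*(300 + 0² + 40*0)))/6741 = (1/(2*(300 + 0 + 0)))*(1/6741) = ((½)/300)*(1/6741) = ((½)*(1/300))*(1/6741) = (1/600)*(1/6741) = 1/4044600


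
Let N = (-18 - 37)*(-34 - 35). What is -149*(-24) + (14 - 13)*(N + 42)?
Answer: 7413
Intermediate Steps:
N = 3795 (N = -55*(-69) = 3795)
-149*(-24) + (14 - 13)*(N + 42) = -149*(-24) + (14 - 13)*(3795 + 42) = 3576 + 1*3837 = 3576 + 3837 = 7413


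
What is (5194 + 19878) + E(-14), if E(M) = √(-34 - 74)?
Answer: 25072 + 6*I*√3 ≈ 25072.0 + 10.392*I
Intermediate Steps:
E(M) = 6*I*√3 (E(M) = √(-108) = 6*I*√3)
(5194 + 19878) + E(-14) = (5194 + 19878) + 6*I*√3 = 25072 + 6*I*√3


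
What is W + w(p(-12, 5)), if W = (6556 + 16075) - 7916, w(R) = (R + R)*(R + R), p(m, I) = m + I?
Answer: 14911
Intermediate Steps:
p(m, I) = I + m
w(R) = 4*R² (w(R) = (2*R)*(2*R) = 4*R²)
W = 14715 (W = 22631 - 7916 = 14715)
W + w(p(-12, 5)) = 14715 + 4*(5 - 12)² = 14715 + 4*(-7)² = 14715 + 4*49 = 14715 + 196 = 14911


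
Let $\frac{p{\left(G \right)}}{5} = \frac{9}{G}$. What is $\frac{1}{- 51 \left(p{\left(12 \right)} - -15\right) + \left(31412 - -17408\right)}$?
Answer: $\frac{4}{191455} \approx 2.0893 \cdot 10^{-5}$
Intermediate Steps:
$p{\left(G \right)} = \frac{45}{G}$ ($p{\left(G \right)} = 5 \frac{9}{G} = \frac{45}{G}$)
$\frac{1}{- 51 \left(p{\left(12 \right)} - -15\right) + \left(31412 - -17408\right)} = \frac{1}{- 51 \left(\frac{45}{12} - -15\right) + \left(31412 - -17408\right)} = \frac{1}{- 51 \left(45 \cdot \frac{1}{12} + 15\right) + \left(31412 + 17408\right)} = \frac{1}{- 51 \left(\frac{15}{4} + 15\right) + 48820} = \frac{1}{\left(-51\right) \frac{75}{4} + 48820} = \frac{1}{- \frac{3825}{4} + 48820} = \frac{1}{\frac{191455}{4}} = \frac{4}{191455}$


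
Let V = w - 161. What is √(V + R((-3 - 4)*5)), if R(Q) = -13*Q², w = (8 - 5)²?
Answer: I*√16077 ≈ 126.8*I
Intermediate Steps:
w = 9 (w = 3² = 9)
V = -152 (V = 9 - 161 = -152)
√(V + R((-3 - 4)*5)) = √(-152 - 13*25*(-3 - 4)²) = √(-152 - 13*(-7*5)²) = √(-152 - 13*(-35)²) = √(-152 - 13*1225) = √(-152 - 15925) = √(-16077) = I*√16077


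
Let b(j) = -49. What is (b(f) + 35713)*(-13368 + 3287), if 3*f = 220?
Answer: -359528784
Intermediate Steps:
f = 220/3 (f = (1/3)*220 = 220/3 ≈ 73.333)
(b(f) + 35713)*(-13368 + 3287) = (-49 + 35713)*(-13368 + 3287) = 35664*(-10081) = -359528784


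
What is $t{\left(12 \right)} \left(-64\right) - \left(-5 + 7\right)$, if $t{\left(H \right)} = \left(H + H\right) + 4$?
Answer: $-1794$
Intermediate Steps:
$t{\left(H \right)} = 4 + 2 H$ ($t{\left(H \right)} = 2 H + 4 = 4 + 2 H$)
$t{\left(12 \right)} \left(-64\right) - \left(-5 + 7\right) = \left(4 + 2 \cdot 12\right) \left(-64\right) - \left(-5 + 7\right) = \left(4 + 24\right) \left(-64\right) - 2 = 28 \left(-64\right) - 2 = -1792 - 2 = -1794$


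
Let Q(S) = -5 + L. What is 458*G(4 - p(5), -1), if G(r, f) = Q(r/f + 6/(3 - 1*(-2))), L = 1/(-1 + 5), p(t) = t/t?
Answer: -4351/2 ≈ -2175.5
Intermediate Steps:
p(t) = 1
L = 1/4 ≈ 0.25000
Q(S) = -19/4 (Q(S) = -5 + 1/4 = -19/4)
G(r, f) = -19/4
458*G(4 - p(5), -1) = 458*(-19/4) = -4351/2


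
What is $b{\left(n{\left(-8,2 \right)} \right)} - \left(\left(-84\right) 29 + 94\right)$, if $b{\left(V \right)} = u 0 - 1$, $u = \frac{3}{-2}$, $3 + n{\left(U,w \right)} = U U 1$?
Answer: $2341$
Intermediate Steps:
$n{\left(U,w \right)} = -3 + U^{2}$ ($n{\left(U,w \right)} = -3 + U U 1 = -3 + U^{2} \cdot 1 = -3 + U^{2}$)
$u = - \frac{3}{2}$ ($u = 3 \left(- \frac{1}{2}\right) = - \frac{3}{2} \approx -1.5$)
$b{\left(V \right)} = -1$ ($b{\left(V \right)} = \left(- \frac{3}{2}\right) 0 - 1 = 0 - 1 = -1$)
$b{\left(n{\left(-8,2 \right)} \right)} - \left(\left(-84\right) 29 + 94\right) = -1 - \left(\left(-84\right) 29 + 94\right) = -1 - \left(-2436 + 94\right) = -1 - -2342 = -1 + 2342 = 2341$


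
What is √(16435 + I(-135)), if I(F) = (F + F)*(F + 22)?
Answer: √46945 ≈ 216.67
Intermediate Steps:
I(F) = 2*F*(22 + F) (I(F) = (2*F)*(22 + F) = 2*F*(22 + F))
√(16435 + I(-135)) = √(16435 + 2*(-135)*(22 - 135)) = √(16435 + 2*(-135)*(-113)) = √(16435 + 30510) = √46945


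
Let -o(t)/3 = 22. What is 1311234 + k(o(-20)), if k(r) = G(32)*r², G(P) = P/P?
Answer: 1315590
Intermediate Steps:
G(P) = 1
o(t) = -66 (o(t) = -3*22 = -66)
k(r) = r² (k(r) = 1*r² = r²)
1311234 + k(o(-20)) = 1311234 + (-66)² = 1311234 + 4356 = 1315590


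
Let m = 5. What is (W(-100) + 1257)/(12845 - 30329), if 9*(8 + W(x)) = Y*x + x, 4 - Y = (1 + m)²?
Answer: -14341/157356 ≈ -0.091137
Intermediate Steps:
Y = -32 (Y = 4 - (1 + 5)² = 4 - 1*6² = 4 - 1*36 = 4 - 36 = -32)
W(x) = -8 - 31*x/9 (W(x) = -8 + (-32*x + x)/9 = -8 + (-31*x)/9 = -8 - 31*x/9)
(W(-100) + 1257)/(12845 - 30329) = ((-8 - 31/9*(-100)) + 1257)/(12845 - 30329) = ((-8 + 3100/9) + 1257)/(-17484) = (3028/9 + 1257)*(-1/17484) = (14341/9)*(-1/17484) = -14341/157356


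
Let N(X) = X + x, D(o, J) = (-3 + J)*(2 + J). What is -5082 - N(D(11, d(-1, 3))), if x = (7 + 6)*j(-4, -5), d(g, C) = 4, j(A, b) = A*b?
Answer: -5348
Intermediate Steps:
x = 260 (x = (7 + 6)*(-4*(-5)) = 13*20 = 260)
N(X) = 260 + X (N(X) = X + 260 = 260 + X)
-5082 - N(D(11, d(-1, 3))) = -5082 - (260 + (-6 + 4² - 1*4)) = -5082 - (260 + (-6 + 16 - 4)) = -5082 - (260 + 6) = -5082 - 1*266 = -5082 - 266 = -5348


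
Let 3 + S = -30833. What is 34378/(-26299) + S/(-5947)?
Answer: 606509998/156400153 ≈ 3.8779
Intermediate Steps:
S = -30836 (S = -3 - 30833 = -30836)
34378/(-26299) + S/(-5947) = 34378/(-26299) - 30836/(-5947) = 34378*(-1/26299) - 30836*(-1/5947) = -34378/26299 + 30836/5947 = 606509998/156400153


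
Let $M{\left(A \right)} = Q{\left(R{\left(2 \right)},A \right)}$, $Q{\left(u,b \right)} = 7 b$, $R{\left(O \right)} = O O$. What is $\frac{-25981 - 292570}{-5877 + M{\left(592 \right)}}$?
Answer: $\frac{318551}{1733} \approx 183.81$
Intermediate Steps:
$R{\left(O \right)} = O^{2}$
$M{\left(A \right)} = 7 A$
$\frac{-25981 - 292570}{-5877 + M{\left(592 \right)}} = \frac{-25981 - 292570}{-5877 + 7 \cdot 592} = - \frac{318551}{-5877 + 4144} = - \frac{318551}{-1733} = \left(-318551\right) \left(- \frac{1}{1733}\right) = \frac{318551}{1733}$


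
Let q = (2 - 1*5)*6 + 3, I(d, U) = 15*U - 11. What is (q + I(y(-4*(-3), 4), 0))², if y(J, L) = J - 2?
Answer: 676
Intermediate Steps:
y(J, L) = -2 + J
I(d, U) = -11 + 15*U
q = -15 (q = (2 - 5)*6 + 3 = -3*6 + 3 = -18 + 3 = -15)
(q + I(y(-4*(-3), 4), 0))² = (-15 + (-11 + 15*0))² = (-15 + (-11 + 0))² = (-15 - 11)² = (-26)² = 676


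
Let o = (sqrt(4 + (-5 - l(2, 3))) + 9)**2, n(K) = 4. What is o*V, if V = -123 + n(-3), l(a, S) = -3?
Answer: -9877 - 2142*sqrt(2) ≈ -12906.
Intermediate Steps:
V = -119 (V = -123 + 4 = -119)
o = (9 + sqrt(2))**2 (o = (sqrt(4 + (-5 - 1*(-3))) + 9)**2 = (sqrt(4 + (-5 + 3)) + 9)**2 = (sqrt(4 - 2) + 9)**2 = (sqrt(2) + 9)**2 = (9 + sqrt(2))**2 ≈ 108.46)
o*V = (9 + sqrt(2))**2*(-119) = -119*(9 + sqrt(2))**2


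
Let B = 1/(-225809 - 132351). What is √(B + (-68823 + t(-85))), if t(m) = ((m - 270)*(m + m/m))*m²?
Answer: √14271037505749015/8140 ≈ 14676.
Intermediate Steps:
B = -1/358160 (B = 1/(-358160) = -1/358160 ≈ -2.7920e-6)
t(m) = m²*(1 + m)*(-270 + m) (t(m) = ((-270 + m)*(m + 1))*m² = ((-270 + m)*(1 + m))*m² = ((1 + m)*(-270 + m))*m² = m²*(1 + m)*(-270 + m))
√(B + (-68823 + t(-85))) = √(-1/358160 + (-68823 + (-85)²*(-270 + (-85)² - 269*(-85)))) = √(-1/358160 + (-68823 + 7225*(-270 + 7225 + 22865))) = √(-1/358160 + (-68823 + 7225*29820)) = √(-1/358160 + (-68823 + 215449500)) = √(-1/358160 + 215380677) = √(77140743274319/358160) = √14271037505749015/8140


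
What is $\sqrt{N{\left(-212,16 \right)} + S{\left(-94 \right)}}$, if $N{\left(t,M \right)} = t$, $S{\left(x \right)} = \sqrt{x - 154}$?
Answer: $\sqrt{-212 + 2 i \sqrt{62}} \approx 0.54042 + 14.57 i$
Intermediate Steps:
$S{\left(x \right)} = \sqrt{-154 + x}$ ($S{\left(x \right)} = \sqrt{x - 154} = \sqrt{-154 + x}$)
$\sqrt{N{\left(-212,16 \right)} + S{\left(-94 \right)}} = \sqrt{-212 + \sqrt{-154 - 94}} = \sqrt{-212 + \sqrt{-248}} = \sqrt{-212 + 2 i \sqrt{62}}$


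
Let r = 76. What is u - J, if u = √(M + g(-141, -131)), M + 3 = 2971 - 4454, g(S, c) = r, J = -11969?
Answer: 11969 + I*√1410 ≈ 11969.0 + 37.55*I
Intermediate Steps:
g(S, c) = 76
M = -1486 (M = -3 + (2971 - 4454) = -3 - 1483 = -1486)
u = I*√1410 (u = √(-1486 + 76) = √(-1410) = I*√1410 ≈ 37.55*I)
u - J = I*√1410 - 1*(-11969) = I*√1410 + 11969 = 11969 + I*√1410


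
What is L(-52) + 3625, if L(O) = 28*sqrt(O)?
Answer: 3625 + 56*I*sqrt(13) ≈ 3625.0 + 201.91*I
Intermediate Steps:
L(-52) + 3625 = 28*sqrt(-52) + 3625 = 28*(2*I*sqrt(13)) + 3625 = 56*I*sqrt(13) + 3625 = 3625 + 56*I*sqrt(13)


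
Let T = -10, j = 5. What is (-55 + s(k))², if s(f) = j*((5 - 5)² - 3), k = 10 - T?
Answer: 4900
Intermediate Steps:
k = 20 (k = 10 - 1*(-10) = 10 + 10 = 20)
s(f) = -15 (s(f) = 5*((5 - 5)² - 3) = 5*(0² - 3) = 5*(0 - 3) = 5*(-3) = -15)
(-55 + s(k))² = (-55 - 15)² = (-70)² = 4900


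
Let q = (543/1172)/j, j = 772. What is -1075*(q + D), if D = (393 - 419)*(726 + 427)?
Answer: 29157885274675/904784 ≈ 3.2226e+7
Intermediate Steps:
D = -29978 (D = -26*1153 = -29978)
q = 543/904784 (q = (543/1172)/772 = (543*(1/1172))*(1/772) = (543/1172)*(1/772) = 543/904784 ≈ 0.00060014)
-1075*(q + D) = -1075*(543/904784 - 29978) = -1075*(-27123614209/904784) = 29157885274675/904784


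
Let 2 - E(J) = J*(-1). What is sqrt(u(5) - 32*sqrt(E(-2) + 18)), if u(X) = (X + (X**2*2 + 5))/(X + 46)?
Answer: 2*sqrt(85 - 6936*sqrt(2))/17 ≈ 11.601*I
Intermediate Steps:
E(J) = 2 + J (E(J) = 2 - J*(-1) = 2 - (-1)*J = 2 + J)
u(X) = (5 + X + 2*X**2)/(46 + X) (u(X) = (X + (2*X**2 + 5))/(46 + X) = (X + (5 + 2*X**2))/(46 + X) = (5 + X + 2*X**2)/(46 + X))
sqrt(u(5) - 32*sqrt(E(-2) + 18)) = sqrt((5 + 5 + 2*5**2)/(46 + 5) - 32*sqrt((2 - 2) + 18)) = sqrt((5 + 5 + 2*25)/51 - 32*sqrt(0 + 18)) = sqrt((5 + 5 + 50)/51 - 96*sqrt(2)) = sqrt((1/51)*60 - 96*sqrt(2)) = sqrt(20/17 - 96*sqrt(2))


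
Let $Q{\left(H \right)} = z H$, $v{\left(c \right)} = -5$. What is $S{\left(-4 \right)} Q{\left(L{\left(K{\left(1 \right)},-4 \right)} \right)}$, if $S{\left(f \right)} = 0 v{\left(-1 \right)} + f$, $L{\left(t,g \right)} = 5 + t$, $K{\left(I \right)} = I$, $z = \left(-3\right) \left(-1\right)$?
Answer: $-72$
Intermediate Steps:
$z = 3$
$S{\left(f \right)} = f$ ($S{\left(f \right)} = 0 \left(-5\right) + f = 0 + f = f$)
$Q{\left(H \right)} = 3 H$
$S{\left(-4 \right)} Q{\left(L{\left(K{\left(1 \right)},-4 \right)} \right)} = - 4 \cdot 3 \left(5 + 1\right) = - 4 \cdot 3 \cdot 6 = \left(-4\right) 18 = -72$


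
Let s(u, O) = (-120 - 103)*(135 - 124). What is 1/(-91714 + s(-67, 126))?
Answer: -1/94167 ≈ -1.0619e-5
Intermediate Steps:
s(u, O) = -2453 (s(u, O) = -223*11 = -2453)
1/(-91714 + s(-67, 126)) = 1/(-91714 - 2453) = 1/(-94167) = -1/94167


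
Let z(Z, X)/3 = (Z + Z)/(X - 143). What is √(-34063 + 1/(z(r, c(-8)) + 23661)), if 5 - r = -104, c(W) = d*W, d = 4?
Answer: 2*I*√145958029241239527/4140021 ≈ 184.56*I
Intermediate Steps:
c(W) = 4*W
r = 109 (r = 5 - 1*(-104) = 5 + 104 = 109)
z(Z, X) = 6*Z/(-143 + X) (z(Z, X) = 3*((Z + Z)/(X - 143)) = 3*((2*Z)/(-143 + X)) = 3*(2*Z/(-143 + X)) = 6*Z/(-143 + X))
√(-34063 + 1/(z(r, c(-8)) + 23661)) = √(-34063 + 1/(6*109/(-143 + 4*(-8)) + 23661)) = √(-34063 + 1/(6*109/(-143 - 32) + 23661)) = √(-34063 + 1/(6*109/(-175) + 23661)) = √(-34063 + 1/(6*109*(-1/175) + 23661)) = √(-34063 + 1/(-654/175 + 23661)) = √(-34063 + 1/(4140021/175)) = √(-34063 + 175/4140021) = √(-141021535148/4140021) = 2*I*√145958029241239527/4140021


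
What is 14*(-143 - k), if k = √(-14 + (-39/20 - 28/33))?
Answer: -2002 - 7*I*√1829355/165 ≈ -2002.0 - 57.38*I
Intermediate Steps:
k = I*√1829355/330 (k = √(-14 + (-39*1/20 - 28*1/33)) = √(-14 + (-39/20 - 28/33)) = √(-14 - 1847/660) = √(-11087/660) = I*√1829355/330 ≈ 4.0986*I)
14*(-143 - k) = 14*(-143 - I*√1829355/330) = -2002 - 7*I*√1829355/165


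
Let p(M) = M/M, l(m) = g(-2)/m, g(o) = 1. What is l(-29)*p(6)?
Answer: -1/29 ≈ -0.034483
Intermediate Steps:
l(m) = 1/m
p(M) = 1
l(-29)*p(6) = 1/(-29) = -1/29*1 = -1/29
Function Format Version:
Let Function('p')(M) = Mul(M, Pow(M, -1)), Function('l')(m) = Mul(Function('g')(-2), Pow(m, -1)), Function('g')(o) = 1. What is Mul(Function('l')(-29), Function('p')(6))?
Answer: Rational(-1, 29) ≈ -0.034483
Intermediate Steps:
Function('l')(m) = Pow(m, -1) (Function('l')(m) = Mul(1, Pow(m, -1)) = Pow(m, -1))
Function('p')(M) = 1
Mul(Function('l')(-29), Function('p')(6)) = Mul(Pow(-29, -1), 1) = Mul(Rational(-1, 29), 1) = Rational(-1, 29)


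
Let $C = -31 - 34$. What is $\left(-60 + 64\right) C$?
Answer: $-260$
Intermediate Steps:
$C = -65$
$\left(-60 + 64\right) C = \left(-60 + 64\right) \left(-65\right) = 4 \left(-65\right) = -260$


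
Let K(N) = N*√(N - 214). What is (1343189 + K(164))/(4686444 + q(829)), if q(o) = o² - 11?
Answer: 1343189/5373674 + 410*I*√2/2686837 ≈ 0.24996 + 0.0002158*I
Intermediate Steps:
q(o) = -11 + o²
K(N) = N*√(-214 + N)
(1343189 + K(164))/(4686444 + q(829)) = (1343189 + 164*√(-214 + 164))/(4686444 + (-11 + 829²)) = (1343189 + 164*√(-50))/(4686444 + (-11 + 687241)) = (1343189 + 164*(5*I*√2))/(4686444 + 687230) = (1343189 + 820*I*√2)/5373674 = (1343189 + 820*I*√2)*(1/5373674) = 1343189/5373674 + 410*I*√2/2686837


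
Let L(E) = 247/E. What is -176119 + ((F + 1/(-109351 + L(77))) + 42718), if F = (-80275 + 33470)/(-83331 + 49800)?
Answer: -37661862238634167/282323643180 ≈ -1.3340e+5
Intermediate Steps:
F = 46805/33531 (F = -46805/(-33531) = -46805*(-1/33531) = 46805/33531 ≈ 1.3959)
-176119 + ((F + 1/(-109351 + L(77))) + 42718) = -176119 + ((46805/33531 + 1/(-109351 + 247/77)) + 42718) = -176119 + ((46805/33531 + 1/(-8419780/77)) + 42718) = -176119 + ((46805/33531 - 77/8419780) + 42718) = -176119 + (394085221013/282323643180 + 42718) = -176119 + 12060695474584253/282323643180 = -37661862238634167/282323643180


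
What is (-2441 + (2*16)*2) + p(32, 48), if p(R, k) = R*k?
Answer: -841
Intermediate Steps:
(-2441 + (2*16)*2) + p(32, 48) = (-2441 + (2*16)*2) + 32*48 = (-2441 + 32*2) + 1536 = (-2441 + 64) + 1536 = -2377 + 1536 = -841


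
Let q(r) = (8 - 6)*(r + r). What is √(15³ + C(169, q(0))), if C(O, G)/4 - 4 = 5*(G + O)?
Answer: √6771 ≈ 82.286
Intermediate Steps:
q(r) = 4*r (q(r) = 2*(2*r) = 4*r)
C(O, G) = 16 + 20*G + 20*O (C(O, G) = 16 + 4*(5*(G + O)) = 16 + 4*(5*G + 5*O) = 16 + (20*G + 20*O) = 16 + 20*G + 20*O)
√(15³ + C(169, q(0))) = √(15³ + (16 + 20*(4*0) + 20*169)) = √(3375 + (16 + 20*0 + 3380)) = √(3375 + (16 + 0 + 3380)) = √(3375 + 3396) = √6771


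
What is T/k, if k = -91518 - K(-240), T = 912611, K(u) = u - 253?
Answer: -912611/91025 ≈ -10.026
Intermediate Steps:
K(u) = -253 + u
k = -91025 (k = -91518 - (-253 - 240) = -91518 - 1*(-493) = -91518 + 493 = -91025)
T/k = 912611/(-91025) = 912611*(-1/91025) = -912611/91025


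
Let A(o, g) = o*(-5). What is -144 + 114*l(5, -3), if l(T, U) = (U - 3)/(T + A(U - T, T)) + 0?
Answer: -796/5 ≈ -159.20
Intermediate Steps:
A(o, g) = -5*o
l(T, U) = (-3 + U)/(-5*U + 6*T) (l(T, U) = (U - 3)/(T - 5*(U - T)) + 0 = (-3 + U)/(T + (-5*U + 5*T)) + 0 = (-3 + U)/(-5*U + 6*T) + 0 = (-3 + U)/(-5*U + 6*T))
-144 + 114*l(5, -3) = -144 + 114*((-3 - 3)/(-5*(-3) + 6*5)) = -144 + 114*(-6/(15 + 30)) = -144 + 114*(-6/45) = -144 + 114*((1/45)*(-6)) = -144 + 114*(-2/15) = -144 - 76/5 = -796/5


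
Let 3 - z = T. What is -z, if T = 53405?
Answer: 53402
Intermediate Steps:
z = -53402 (z = 3 - 1*53405 = 3 - 53405 = -53402)
-z = -1*(-53402) = 53402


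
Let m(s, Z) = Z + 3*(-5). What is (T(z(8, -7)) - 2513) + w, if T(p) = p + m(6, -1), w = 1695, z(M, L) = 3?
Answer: -831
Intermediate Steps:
m(s, Z) = -15 + Z (m(s, Z) = Z - 15 = -15 + Z)
T(p) = -16 + p (T(p) = p + (-15 - 1) = p - 16 = -16 + p)
(T(z(8, -7)) - 2513) + w = ((-16 + 3) - 2513) + 1695 = (-13 - 2513) + 1695 = -2526 + 1695 = -831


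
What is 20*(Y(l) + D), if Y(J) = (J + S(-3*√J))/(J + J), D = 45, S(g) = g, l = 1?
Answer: 880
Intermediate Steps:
Y(J) = (J - 3*√J)/(2*J) (Y(J) = (J - 3*√J)/(J + J) = (J - 3*√J)/((2*J)) = (J - 3*√J)*(1/(2*J)) = (J - 3*√J)/(2*J))
20*(Y(l) + D) = 20*((½)*(1 - 3*√1)/1 + 45) = 20*((½)*1*(1 - 3*1) + 45) = 20*((½)*1*(1 - 3) + 45) = 20*((½)*1*(-2) + 45) = 20*(-1 + 45) = 20*44 = 880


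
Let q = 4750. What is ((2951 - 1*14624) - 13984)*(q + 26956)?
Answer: -813480842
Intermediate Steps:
((2951 - 1*14624) - 13984)*(q + 26956) = ((2951 - 1*14624) - 13984)*(4750 + 26956) = ((2951 - 14624) - 13984)*31706 = (-11673 - 13984)*31706 = -25657*31706 = -813480842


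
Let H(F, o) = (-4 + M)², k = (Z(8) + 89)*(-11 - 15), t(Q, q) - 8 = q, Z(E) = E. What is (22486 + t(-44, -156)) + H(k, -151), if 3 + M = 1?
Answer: 22374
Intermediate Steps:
M = -2 (M = -3 + 1 = -2)
t(Q, q) = 8 + q
k = -2522 (k = (8 + 89)*(-11 - 15) = 97*(-26) = -2522)
H(F, o) = 36 (H(F, o) = (-4 - 2)² = (-6)² = 36)
(22486 + t(-44, -156)) + H(k, -151) = (22486 + (8 - 156)) + 36 = (22486 - 148) + 36 = 22338 + 36 = 22374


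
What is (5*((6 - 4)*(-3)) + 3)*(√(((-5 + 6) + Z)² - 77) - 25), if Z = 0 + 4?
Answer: 675 - 54*I*√13 ≈ 675.0 - 194.7*I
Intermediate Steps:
Z = 4
(5*((6 - 4)*(-3)) + 3)*(√(((-5 + 6) + Z)² - 77) - 25) = (5*((6 - 4)*(-3)) + 3)*(√(((-5 + 6) + 4)² - 77) - 25) = (5*(2*(-3)) + 3)*(√((1 + 4)² - 77) - 25) = (5*(-6) + 3)*(√(5² - 77) - 25) = (-30 + 3)*(√(25 - 77) - 25) = -27*(√(-52) - 25) = -27*(2*I*√13 - 25) = -27*(-25 + 2*I*√13) = 675 - 54*I*√13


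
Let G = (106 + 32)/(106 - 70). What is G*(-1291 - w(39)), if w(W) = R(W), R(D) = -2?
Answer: -29647/6 ≈ -4941.2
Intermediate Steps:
w(W) = -2
G = 23/6 (G = 138/36 = 138*(1/36) = 23/6 ≈ 3.8333)
G*(-1291 - w(39)) = 23*(-1291 - 1*(-2))/6 = 23*(-1291 + 2)/6 = (23/6)*(-1289) = -29647/6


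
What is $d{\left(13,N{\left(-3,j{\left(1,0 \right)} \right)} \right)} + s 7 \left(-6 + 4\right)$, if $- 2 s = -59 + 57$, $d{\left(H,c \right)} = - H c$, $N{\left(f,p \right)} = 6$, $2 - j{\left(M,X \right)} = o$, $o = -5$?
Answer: $-92$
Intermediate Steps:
$j{\left(M,X \right)} = 7$ ($j{\left(M,X \right)} = 2 - -5 = 2 + 5 = 7$)
$d{\left(H,c \right)} = - H c$
$s = 1$ ($s = - \frac{-59 + 57}{2} = \left(- \frac{1}{2}\right) \left(-2\right) = 1$)
$d{\left(13,N{\left(-3,j{\left(1,0 \right)} \right)} \right)} + s 7 \left(-6 + 4\right) = \left(-1\right) 13 \cdot 6 + 1 \cdot 7 \left(-6 + 4\right) = -78 + 1 \cdot 7 \left(-2\right) = -78 + 1 \left(-14\right) = -78 - 14 = -92$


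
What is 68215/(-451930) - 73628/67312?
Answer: -946659753/760507804 ≈ -1.2448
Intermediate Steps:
68215/(-451930) - 73628/67312 = 68215*(-1/451930) - 73628*1/67312 = -13643/90386 - 18407/16828 = -946659753/760507804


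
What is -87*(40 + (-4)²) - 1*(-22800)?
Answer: 17928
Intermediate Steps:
-87*(40 + (-4)²) - 1*(-22800) = -87*(40 + 16) + 22800 = -87*56 + 22800 = -4872 + 22800 = 17928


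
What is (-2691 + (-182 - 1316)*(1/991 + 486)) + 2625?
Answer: -721542652/991 ≈ -7.2810e+5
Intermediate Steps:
(-2691 + (-182 - 1316)*(1/991 + 486)) + 2625 = (-2691 - 1498*(1/991 + 486)) + 2625 = (-2691 - 1498*481627/991) + 2625 = (-2691 - 721477246/991) + 2625 = -724144027/991 + 2625 = -721542652/991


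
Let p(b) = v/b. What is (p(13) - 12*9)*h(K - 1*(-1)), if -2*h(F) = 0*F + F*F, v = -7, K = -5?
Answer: 11288/13 ≈ 868.31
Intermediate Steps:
p(b) = -7/b
h(F) = -F²/2 (h(F) = -(0*F + F*F)/2 = -(0 + F²)/2 = -F²/2)
(p(13) - 12*9)*h(K - 1*(-1)) = (-7/13 - 12*9)*(-(-5 - 1*(-1))²/2) = (-7*1/13 - 108)*(-(-5 + 1)²/2) = (-7/13 - 108)*(-½*(-4)²) = -(-1411)*16/26 = -1411/13*(-8) = 11288/13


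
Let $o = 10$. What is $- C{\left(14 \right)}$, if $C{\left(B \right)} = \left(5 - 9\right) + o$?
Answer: $-6$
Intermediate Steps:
$C{\left(B \right)} = 6$ ($C{\left(B \right)} = \left(5 - 9\right) + 10 = -4 + 10 = 6$)
$- C{\left(14 \right)} = \left(-1\right) 6 = -6$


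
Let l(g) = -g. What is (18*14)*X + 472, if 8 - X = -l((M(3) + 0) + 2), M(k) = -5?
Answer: 3244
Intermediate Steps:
X = 11 (X = 8 - (-1)*(-((-5 + 0) + 2)) = 8 - (-1)*(-(-5 + 2)) = 8 - (-1)*(-1*(-3)) = 8 - (-1)*3 = 8 - 1*(-3) = 8 + 3 = 11)
(18*14)*X + 472 = (18*14)*11 + 472 = 252*11 + 472 = 2772 + 472 = 3244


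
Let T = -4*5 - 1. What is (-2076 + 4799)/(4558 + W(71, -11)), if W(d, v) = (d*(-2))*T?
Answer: 2723/7540 ≈ 0.36114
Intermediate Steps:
T = -21 (T = -20 - 1 = -21)
W(d, v) = 42*d (W(d, v) = (d*(-2))*(-21) = -2*d*(-21) = 42*d)
(-2076 + 4799)/(4558 + W(71, -11)) = (-2076 + 4799)/(4558 + 42*71) = 2723/(4558 + 2982) = 2723/7540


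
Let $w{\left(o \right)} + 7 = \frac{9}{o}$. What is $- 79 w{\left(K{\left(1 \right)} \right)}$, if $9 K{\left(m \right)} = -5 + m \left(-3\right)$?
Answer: $\frac{10823}{8} \approx 1352.9$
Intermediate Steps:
$K{\left(m \right)} = - \frac{5}{9} - \frac{m}{3}$ ($K{\left(m \right)} = \frac{-5 + m \left(-3\right)}{9} = \frac{-5 - 3 m}{9} = - \frac{5}{9} - \frac{m}{3}$)
$w{\left(o \right)} = -7 + \frac{9}{o}$
$- 79 w{\left(K{\left(1 \right)} \right)} = - 79 \left(-7 + \frac{9}{- \frac{5}{9} - \frac{1}{3}}\right) = - 79 \left(-7 + \frac{9}{- \frac{8}{9}}\right) = - 79 \left(-7 + 9 \left(- \frac{9}{8}\right)\right) = - 79 \left(-7 - \frac{81}{8}\right) = \left(-79\right) \left(- \frac{137}{8}\right) = \frac{10823}{8}$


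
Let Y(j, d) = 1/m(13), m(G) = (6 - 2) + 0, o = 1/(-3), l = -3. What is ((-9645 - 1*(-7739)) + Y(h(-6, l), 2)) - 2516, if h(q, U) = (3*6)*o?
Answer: -17687/4 ≈ -4421.8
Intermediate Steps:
o = -⅓ ≈ -0.33333
m(G) = 4 (m(G) = 4 + 0 = 4)
h(q, U) = -6 (h(q, U) = (3*6)*(-⅓) = 18*(-⅓) = -6)
Y(j, d) = ¼ (Y(j, d) = 1/4 = ¼)
((-9645 - 1*(-7739)) + Y(h(-6, l), 2)) - 2516 = ((-9645 - 1*(-7739)) + ¼) - 2516 = ((-9645 + 7739) + ¼) - 2516 = (-1906 + ¼) - 2516 = -7623/4 - 2516 = -17687/4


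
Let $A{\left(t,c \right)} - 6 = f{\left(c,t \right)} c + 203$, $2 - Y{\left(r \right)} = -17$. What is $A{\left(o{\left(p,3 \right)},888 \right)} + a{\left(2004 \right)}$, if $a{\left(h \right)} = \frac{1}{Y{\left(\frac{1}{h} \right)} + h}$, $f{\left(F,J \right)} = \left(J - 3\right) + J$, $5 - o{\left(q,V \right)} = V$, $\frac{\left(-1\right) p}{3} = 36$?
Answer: $\frac{2219232}{2023} \approx 1097.0$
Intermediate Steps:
$Y{\left(r \right)} = 19$ ($Y{\left(r \right)} = 2 - -17 = 2 + 17 = 19$)
$p = -108$ ($p = \left(-3\right) 36 = -108$)
$o{\left(q,V \right)} = 5 - V$
$f{\left(F,J \right)} = -3 + 2 J$ ($f{\left(F,J \right)} = \left(-3 + J\right) + J = -3 + 2 J$)
$a{\left(h \right)} = \frac{1}{19 + h}$
$A{\left(t,c \right)} = 209 + c \left(-3 + 2 t\right)$ ($A{\left(t,c \right)} = 6 + \left(\left(-3 + 2 t\right) c + 203\right) = 6 + \left(c \left(-3 + 2 t\right) + 203\right) = 6 + \left(203 + c \left(-3 + 2 t\right)\right) = 209 + c \left(-3 + 2 t\right)$)
$A{\left(o{\left(p,3 \right)},888 \right)} + a{\left(2004 \right)} = \left(209 + 888 \left(-3 + 2 \left(5 - 3\right)\right)\right) + \frac{1}{19 + 2004} = \left(209 + 888 \left(-3 + 2 \left(5 - 3\right)\right)\right) + \frac{1}{2023} = \left(209 + 888 \left(-3 + 2 \cdot 2\right)\right) + \frac{1}{2023} = \left(209 + 888 \left(-3 + 4\right)\right) + \frac{1}{2023} = \left(209 + 888 \cdot 1\right) + \frac{1}{2023} = \left(209 + 888\right) + \frac{1}{2023} = 1097 + \frac{1}{2023} = \frac{2219232}{2023}$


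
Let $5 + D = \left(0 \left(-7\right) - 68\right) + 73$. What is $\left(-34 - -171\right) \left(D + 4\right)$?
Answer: $548$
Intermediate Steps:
$D = 0$ ($D = -5 + \left(\left(0 \left(-7\right) - 68\right) + 73\right) = -5 + \left(\left(0 - 68\right) + 73\right) = -5 + \left(-68 + 73\right) = -5 + 5 = 0$)
$\left(-34 - -171\right) \left(D + 4\right) = \left(-34 - -171\right) \left(0 + 4\right) = \left(-34 + \left(-63 + 234\right)\right) 4 = \left(-34 + 171\right) 4 = 137 \cdot 4 = 548$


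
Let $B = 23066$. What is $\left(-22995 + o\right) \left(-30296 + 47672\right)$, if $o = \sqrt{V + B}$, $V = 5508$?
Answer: $-399561120 + 17376 \sqrt{28574} \approx -3.9662 \cdot 10^{8}$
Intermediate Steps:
$o = \sqrt{28574}$ ($o = \sqrt{5508 + 23066} = \sqrt{28574} \approx 169.04$)
$\left(-22995 + o\right) \left(-30296 + 47672\right) = \left(-22995 + \sqrt{28574}\right) \left(-30296 + 47672\right) = \left(-22995 + \sqrt{28574}\right) 17376 = -399561120 + 17376 \sqrt{28574}$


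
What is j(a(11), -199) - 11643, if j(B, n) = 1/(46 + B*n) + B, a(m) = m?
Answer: -24927377/2143 ≈ -11632.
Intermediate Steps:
j(B, n) = B + 1/(46 + B*n)
j(a(11), -199) - 11643 = (1 + 46*11 - 199*11²)/(46 + 11*(-199)) - 11643 = (1 + 506 - 199*121)/(46 - 2189) - 11643 = (1 + 506 - 24079)/(-2143) - 11643 = -1/2143*(-23572) - 11643 = 23572/2143 - 11643 = -24927377/2143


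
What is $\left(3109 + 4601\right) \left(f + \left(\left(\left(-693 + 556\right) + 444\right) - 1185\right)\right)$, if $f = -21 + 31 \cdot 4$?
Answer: $-5975250$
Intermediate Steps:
$f = 103$ ($f = -21 + 124 = 103$)
$\left(3109 + 4601\right) \left(f + \left(\left(\left(-693 + 556\right) + 444\right) - 1185\right)\right) = \left(3109 + 4601\right) \left(103 + \left(\left(\left(-693 + 556\right) + 444\right) - 1185\right)\right) = 7710 \left(103 + \left(\left(-137 + 444\right) - 1185\right)\right) = 7710 \left(103 + \left(307 - 1185\right)\right) = 7710 \left(103 - 878\right) = 7710 \left(-775\right) = -5975250$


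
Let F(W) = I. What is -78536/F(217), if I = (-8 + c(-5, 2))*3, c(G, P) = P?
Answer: 39268/9 ≈ 4363.1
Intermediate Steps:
I = -18 (I = (-8 + 2)*3 = -6*3 = -18)
F(W) = -18
-78536/F(217) = -78536/(-18) = -78536*(-1/18) = 39268/9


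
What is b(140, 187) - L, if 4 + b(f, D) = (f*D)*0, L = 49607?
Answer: -49611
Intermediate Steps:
b(f, D) = -4 (b(f, D) = -4 + (f*D)*0 = -4 + (D*f)*0 = -4 + 0 = -4)
b(140, 187) - L = -4 - 1*49607 = -4 - 49607 = -49611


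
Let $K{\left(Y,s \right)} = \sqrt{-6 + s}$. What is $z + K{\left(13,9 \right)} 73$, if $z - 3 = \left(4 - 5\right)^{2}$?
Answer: $4 + 73 \sqrt{3} \approx 130.44$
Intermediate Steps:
$z = 4$ ($z = 3 + \left(4 - 5\right)^{2} = 3 + \left(-1\right)^{2} = 3 + 1 = 4$)
$z + K{\left(13,9 \right)} 73 = 4 + \sqrt{-6 + 9} \cdot 73 = 4 + \sqrt{3} \cdot 73 = 4 + 73 \sqrt{3}$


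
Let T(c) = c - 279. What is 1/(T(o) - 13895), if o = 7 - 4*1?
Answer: -1/14171 ≈ -7.0567e-5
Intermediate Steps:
o = 3 (o = 7 - 4 = 3)
T(c) = -279 + c
1/(T(o) - 13895) = 1/((-279 + 3) - 13895) = 1/(-276 - 13895) = 1/(-14171) = -1/14171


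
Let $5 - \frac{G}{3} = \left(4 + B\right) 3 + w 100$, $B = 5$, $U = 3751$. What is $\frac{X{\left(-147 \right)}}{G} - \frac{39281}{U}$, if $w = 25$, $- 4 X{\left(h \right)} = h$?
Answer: $- \frac{36040957}{3440008} \approx -10.477$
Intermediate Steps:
$X{\left(h \right)} = - \frac{h}{4}$
$G = -7566$ ($G = 15 - 3 \left(\left(4 + 5\right) 3 + 25 \cdot 100\right) = 15 - 3 \left(9 \cdot 3 + 2500\right) = 15 - 3 \left(27 + 2500\right) = 15 - 7581 = -7566$)
$\frac{X{\left(-147 \right)}}{G} - \frac{39281}{U} = \frac{\left(- \frac{1}{4}\right) \left(-147\right)}{-7566} - \frac{39281}{3751} = \frac{147}{4} \left(- \frac{1}{7566}\right) - \frac{3571}{341} = - \frac{49}{10088} - \frac{3571}{341} = - \frac{36040957}{3440008}$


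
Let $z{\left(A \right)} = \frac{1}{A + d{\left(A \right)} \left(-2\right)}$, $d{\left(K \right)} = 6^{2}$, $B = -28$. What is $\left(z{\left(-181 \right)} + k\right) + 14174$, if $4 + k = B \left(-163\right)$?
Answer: $\frac{4739701}{253} \approx 18734.0$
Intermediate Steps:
$d{\left(K \right)} = 36$
$z{\left(A \right)} = \frac{1}{-72 + A}$ ($z{\left(A \right)} = \frac{1}{A + 36 \left(-2\right)} = \frac{1}{A - 72} = \frac{1}{-72 + A}$)
$k = 4560$ ($k = -4 - -4564 = -4 + 4564 = 4560$)
$\left(z{\left(-181 \right)} + k\right) + 14174 = \left(\frac{1}{-72 - 181} + 4560\right) + 14174 = \left(\frac{1}{-253} + 4560\right) + 14174 = \left(- \frac{1}{253} + 4560\right) + 14174 = \frac{1153679}{253} + 14174 = \frac{4739701}{253}$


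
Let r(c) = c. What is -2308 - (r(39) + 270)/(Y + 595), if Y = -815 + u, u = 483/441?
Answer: -10603387/4597 ≈ -2306.6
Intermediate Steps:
u = 23/21 (u = 483*(1/441) = 23/21 ≈ 1.0952)
Y = -17092/21 (Y = -815 + 23/21 = -17092/21 ≈ -813.90)
-2308 - (r(39) + 270)/(Y + 595) = -2308 - (39 + 270)/(-17092/21 + 595) = -2308 - 309/(-4597/21) = -2308 - 309*(-21)/4597 = -2308 - 1*(-6489/4597) = -2308 + 6489/4597 = -10603387/4597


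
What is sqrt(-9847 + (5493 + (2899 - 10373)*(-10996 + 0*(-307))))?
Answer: 5*sqrt(3287190) ≈ 9065.3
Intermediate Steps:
sqrt(-9847 + (5493 + (2899 - 10373)*(-10996 + 0*(-307)))) = sqrt(-9847 + (5493 - 7474*(-10996 + 0))) = sqrt(-9847 + (5493 - 7474*(-10996))) = sqrt(-9847 + (5493 + 82184104)) = sqrt(-9847 + 82189597) = sqrt(82179750) = 5*sqrt(3287190)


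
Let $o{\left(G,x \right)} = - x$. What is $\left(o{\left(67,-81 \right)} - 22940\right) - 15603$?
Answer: $-38462$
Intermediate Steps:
$\left(o{\left(67,-81 \right)} - 22940\right) - 15603 = \left(\left(-1\right) \left(-81\right) - 22940\right) - 15603 = \left(81 - 22940\right) - 15603 = -22859 - 15603 = -38462$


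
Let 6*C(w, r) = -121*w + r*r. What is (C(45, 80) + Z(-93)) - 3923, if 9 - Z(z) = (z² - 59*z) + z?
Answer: -106787/6 ≈ -17798.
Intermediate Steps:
Z(z) = 9 - z² + 58*z (Z(z) = 9 - ((z² - 59*z) + z) = 9 - (z² - 58*z) = 9 + (-z² + 58*z) = 9 - z² + 58*z)
C(w, r) = -121*w/6 + r²/6 (C(w, r) = (-121*w + r*r)/6 = (-121*w + r²)/6 = (r² - 121*w)/6 = -121*w/6 + r²/6)
(C(45, 80) + Z(-93)) - 3923 = ((-121/6*45 + (⅙)*80²) + (9 - 1*(-93)² + 58*(-93))) - 3923 = ((-1815/2 + (⅙)*6400) + (9 - 1*8649 - 5394)) - 3923 = ((-1815/2 + 3200/3) + (9 - 8649 - 5394)) - 3923 = (955/6 - 14034) - 3923 = -83249/6 - 3923 = -106787/6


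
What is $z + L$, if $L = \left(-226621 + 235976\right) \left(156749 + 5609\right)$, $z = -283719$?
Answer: $1518575371$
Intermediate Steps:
$L = 1518859090$ ($L = 9355 \cdot 162358 = 1518859090$)
$z + L = -283719 + 1518859090 = 1518575371$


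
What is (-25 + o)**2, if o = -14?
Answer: 1521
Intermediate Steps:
(-25 + o)**2 = (-25 - 14)**2 = (-39)**2 = 1521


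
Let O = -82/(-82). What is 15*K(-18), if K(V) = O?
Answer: 15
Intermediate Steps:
O = 1 (O = -82*(-1/82) = 1)
K(V) = 1
15*K(-18) = 15*1 = 15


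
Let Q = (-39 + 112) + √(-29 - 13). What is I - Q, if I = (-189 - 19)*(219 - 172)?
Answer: -9849 - I*√42 ≈ -9849.0 - 6.4807*I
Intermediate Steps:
I = -9776 (I = -208*47 = -9776)
Q = 73 + I*√42 (Q = 73 + √(-42) = 73 + I*√42 ≈ 73.0 + 6.4807*I)
I - Q = -9776 - (73 + I*√42) = -9776 + (-73 - I*√42) = -9849 - I*√42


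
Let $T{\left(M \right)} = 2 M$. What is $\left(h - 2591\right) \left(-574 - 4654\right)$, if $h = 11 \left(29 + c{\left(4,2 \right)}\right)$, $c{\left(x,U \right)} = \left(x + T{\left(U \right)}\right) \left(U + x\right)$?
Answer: $9117632$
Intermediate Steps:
$c{\left(x,U \right)} = \left(U + x\right) \left(x + 2 U\right)$ ($c{\left(x,U \right)} = \left(x + 2 U\right) \left(U + x\right) = \left(U + x\right) \left(x + 2 U\right)$)
$h = 847$ ($h = 11 \left(29 + \left(4^{2} + 2 \cdot 2^{2} + 3 \cdot 2 \cdot 4\right)\right) = 11 \left(29 + \left(16 + 2 \cdot 4 + 24\right)\right) = 11 \left(29 + \left(16 + 8 + 24\right)\right) = 11 \left(29 + 48\right) = 11 \cdot 77 = 847$)
$\left(h - 2591\right) \left(-574 - 4654\right) = \left(847 - 2591\right) \left(-574 - 4654\right) = \left(847 - 2591\right) \left(-5228\right) = \left(-1744\right) \left(-5228\right) = 9117632$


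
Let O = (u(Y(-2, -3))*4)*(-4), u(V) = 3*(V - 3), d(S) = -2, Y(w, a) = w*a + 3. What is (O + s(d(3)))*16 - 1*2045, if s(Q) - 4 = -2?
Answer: -6621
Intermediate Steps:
Y(w, a) = 3 + a*w (Y(w, a) = a*w + 3 = 3 + a*w)
u(V) = -9 + 3*V (u(V) = 3*(-3 + V) = -9 + 3*V)
s(Q) = 2 (s(Q) = 4 - 2 = 2)
O = -288 (O = ((-9 + 3*(3 - 3*(-2)))*4)*(-4) = ((-9 + 3*(3 + 6))*4)*(-4) = ((-9 + 3*9)*4)*(-4) = ((-9 + 27)*4)*(-4) = (18*4)*(-4) = 72*(-4) = -288)
(O + s(d(3)))*16 - 1*2045 = (-288 + 2)*16 - 1*2045 = -286*16 - 2045 = -4576 - 2045 = -6621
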